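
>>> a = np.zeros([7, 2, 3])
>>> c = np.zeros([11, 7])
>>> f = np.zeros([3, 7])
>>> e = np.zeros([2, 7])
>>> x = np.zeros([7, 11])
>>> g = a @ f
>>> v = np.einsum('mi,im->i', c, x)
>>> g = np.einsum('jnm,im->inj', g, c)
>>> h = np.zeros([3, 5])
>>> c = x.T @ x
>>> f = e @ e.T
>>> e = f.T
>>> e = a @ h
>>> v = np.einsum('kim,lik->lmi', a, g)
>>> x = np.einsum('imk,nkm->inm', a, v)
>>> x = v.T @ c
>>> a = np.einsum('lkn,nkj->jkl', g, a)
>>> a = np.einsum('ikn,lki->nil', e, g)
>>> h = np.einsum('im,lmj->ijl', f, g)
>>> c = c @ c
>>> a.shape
(5, 7, 11)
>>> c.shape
(11, 11)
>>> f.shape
(2, 2)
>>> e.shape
(7, 2, 5)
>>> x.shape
(2, 3, 11)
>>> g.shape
(11, 2, 7)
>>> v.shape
(11, 3, 2)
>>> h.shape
(2, 7, 11)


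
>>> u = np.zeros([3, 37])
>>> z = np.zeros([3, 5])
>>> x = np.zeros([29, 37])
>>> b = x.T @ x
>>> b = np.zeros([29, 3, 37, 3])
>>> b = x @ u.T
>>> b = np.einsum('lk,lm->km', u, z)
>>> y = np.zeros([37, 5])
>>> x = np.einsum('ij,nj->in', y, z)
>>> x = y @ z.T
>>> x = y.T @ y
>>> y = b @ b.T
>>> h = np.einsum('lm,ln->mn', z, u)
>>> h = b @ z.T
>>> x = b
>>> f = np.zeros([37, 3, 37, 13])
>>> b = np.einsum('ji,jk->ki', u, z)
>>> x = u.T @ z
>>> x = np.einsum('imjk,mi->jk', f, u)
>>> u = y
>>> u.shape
(37, 37)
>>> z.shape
(3, 5)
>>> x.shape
(37, 13)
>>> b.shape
(5, 37)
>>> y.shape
(37, 37)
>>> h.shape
(37, 3)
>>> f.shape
(37, 3, 37, 13)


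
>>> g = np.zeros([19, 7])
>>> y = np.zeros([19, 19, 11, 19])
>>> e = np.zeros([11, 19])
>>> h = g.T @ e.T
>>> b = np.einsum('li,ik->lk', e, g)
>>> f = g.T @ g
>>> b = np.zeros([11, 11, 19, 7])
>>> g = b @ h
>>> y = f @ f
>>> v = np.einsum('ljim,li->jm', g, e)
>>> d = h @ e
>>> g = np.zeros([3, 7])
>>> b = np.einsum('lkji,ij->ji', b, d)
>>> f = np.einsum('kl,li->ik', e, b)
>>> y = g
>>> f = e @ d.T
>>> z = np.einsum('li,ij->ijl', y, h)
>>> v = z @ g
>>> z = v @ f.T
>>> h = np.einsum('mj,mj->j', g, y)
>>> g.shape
(3, 7)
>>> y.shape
(3, 7)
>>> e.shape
(11, 19)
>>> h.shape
(7,)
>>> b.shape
(19, 7)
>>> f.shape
(11, 7)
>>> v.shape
(7, 11, 7)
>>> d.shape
(7, 19)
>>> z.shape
(7, 11, 11)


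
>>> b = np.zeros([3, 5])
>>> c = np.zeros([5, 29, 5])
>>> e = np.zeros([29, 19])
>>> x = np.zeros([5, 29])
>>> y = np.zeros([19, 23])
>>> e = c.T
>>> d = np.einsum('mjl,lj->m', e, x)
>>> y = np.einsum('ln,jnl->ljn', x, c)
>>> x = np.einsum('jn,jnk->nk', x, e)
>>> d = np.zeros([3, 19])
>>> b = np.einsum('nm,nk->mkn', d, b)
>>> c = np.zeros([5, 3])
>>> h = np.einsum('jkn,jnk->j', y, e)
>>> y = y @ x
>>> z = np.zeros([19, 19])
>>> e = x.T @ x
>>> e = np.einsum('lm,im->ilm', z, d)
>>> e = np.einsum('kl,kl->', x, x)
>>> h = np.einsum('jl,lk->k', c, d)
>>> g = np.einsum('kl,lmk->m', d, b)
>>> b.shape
(19, 5, 3)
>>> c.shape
(5, 3)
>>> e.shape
()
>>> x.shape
(29, 5)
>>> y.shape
(5, 5, 5)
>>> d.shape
(3, 19)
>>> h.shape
(19,)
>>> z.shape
(19, 19)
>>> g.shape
(5,)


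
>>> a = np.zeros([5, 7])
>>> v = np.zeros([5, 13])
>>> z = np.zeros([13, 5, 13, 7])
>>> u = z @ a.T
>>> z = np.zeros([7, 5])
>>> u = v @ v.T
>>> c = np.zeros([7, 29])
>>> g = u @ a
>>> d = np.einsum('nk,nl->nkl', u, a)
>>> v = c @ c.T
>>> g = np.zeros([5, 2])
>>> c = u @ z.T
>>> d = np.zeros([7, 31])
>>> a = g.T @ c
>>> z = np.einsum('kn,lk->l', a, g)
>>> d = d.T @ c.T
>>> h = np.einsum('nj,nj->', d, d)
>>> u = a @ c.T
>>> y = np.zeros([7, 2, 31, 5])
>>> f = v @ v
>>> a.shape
(2, 7)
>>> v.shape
(7, 7)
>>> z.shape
(5,)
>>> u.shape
(2, 5)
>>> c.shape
(5, 7)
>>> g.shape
(5, 2)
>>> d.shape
(31, 5)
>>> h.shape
()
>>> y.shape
(7, 2, 31, 5)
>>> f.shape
(7, 7)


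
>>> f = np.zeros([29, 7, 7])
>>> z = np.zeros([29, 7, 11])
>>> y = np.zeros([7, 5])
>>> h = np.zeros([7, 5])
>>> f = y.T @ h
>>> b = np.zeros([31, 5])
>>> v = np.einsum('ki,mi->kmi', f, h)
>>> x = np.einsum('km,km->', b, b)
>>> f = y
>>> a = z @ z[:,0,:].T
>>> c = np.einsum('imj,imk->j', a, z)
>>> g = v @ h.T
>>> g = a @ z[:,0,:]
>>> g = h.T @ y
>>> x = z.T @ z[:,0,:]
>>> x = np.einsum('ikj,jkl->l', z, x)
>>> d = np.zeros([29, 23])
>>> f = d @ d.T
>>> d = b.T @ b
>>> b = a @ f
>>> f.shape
(29, 29)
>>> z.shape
(29, 7, 11)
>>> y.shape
(7, 5)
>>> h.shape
(7, 5)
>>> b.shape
(29, 7, 29)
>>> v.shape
(5, 7, 5)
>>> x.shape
(11,)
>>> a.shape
(29, 7, 29)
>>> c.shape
(29,)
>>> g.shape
(5, 5)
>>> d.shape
(5, 5)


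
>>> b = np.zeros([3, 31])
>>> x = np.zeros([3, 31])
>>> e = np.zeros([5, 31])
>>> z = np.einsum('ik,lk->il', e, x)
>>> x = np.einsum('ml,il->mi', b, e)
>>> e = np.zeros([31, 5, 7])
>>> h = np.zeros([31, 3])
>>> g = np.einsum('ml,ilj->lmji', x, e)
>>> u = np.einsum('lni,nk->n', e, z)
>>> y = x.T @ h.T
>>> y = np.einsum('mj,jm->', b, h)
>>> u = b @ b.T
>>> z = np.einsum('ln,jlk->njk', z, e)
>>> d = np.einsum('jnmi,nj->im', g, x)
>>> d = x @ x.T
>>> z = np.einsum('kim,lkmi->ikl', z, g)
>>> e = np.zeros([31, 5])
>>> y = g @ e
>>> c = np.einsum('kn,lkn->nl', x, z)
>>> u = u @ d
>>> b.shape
(3, 31)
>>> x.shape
(3, 5)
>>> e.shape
(31, 5)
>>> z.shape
(31, 3, 5)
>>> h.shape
(31, 3)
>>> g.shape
(5, 3, 7, 31)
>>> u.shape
(3, 3)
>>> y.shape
(5, 3, 7, 5)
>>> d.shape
(3, 3)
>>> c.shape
(5, 31)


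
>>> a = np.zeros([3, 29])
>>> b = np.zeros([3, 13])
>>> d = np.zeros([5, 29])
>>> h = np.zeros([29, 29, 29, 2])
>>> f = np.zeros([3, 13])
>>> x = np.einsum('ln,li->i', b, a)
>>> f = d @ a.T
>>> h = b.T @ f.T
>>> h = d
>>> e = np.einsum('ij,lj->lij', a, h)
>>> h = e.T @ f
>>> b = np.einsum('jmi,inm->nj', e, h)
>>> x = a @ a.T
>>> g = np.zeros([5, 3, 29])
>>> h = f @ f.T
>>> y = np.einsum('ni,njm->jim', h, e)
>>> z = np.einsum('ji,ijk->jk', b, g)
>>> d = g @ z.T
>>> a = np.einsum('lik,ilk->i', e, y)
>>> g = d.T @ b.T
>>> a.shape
(3,)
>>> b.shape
(3, 5)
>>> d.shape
(5, 3, 3)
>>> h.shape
(5, 5)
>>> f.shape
(5, 3)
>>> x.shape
(3, 3)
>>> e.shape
(5, 3, 29)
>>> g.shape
(3, 3, 3)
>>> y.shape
(3, 5, 29)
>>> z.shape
(3, 29)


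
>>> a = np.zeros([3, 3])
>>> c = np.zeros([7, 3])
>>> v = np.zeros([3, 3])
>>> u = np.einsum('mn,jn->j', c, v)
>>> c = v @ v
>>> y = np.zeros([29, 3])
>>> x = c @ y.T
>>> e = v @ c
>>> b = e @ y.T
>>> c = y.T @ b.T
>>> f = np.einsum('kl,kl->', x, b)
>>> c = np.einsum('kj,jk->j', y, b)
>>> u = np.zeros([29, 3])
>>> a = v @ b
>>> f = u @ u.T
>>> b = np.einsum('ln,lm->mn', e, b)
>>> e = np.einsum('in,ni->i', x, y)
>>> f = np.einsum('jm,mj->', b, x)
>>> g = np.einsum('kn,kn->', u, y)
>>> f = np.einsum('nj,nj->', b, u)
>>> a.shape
(3, 29)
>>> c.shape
(3,)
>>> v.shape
(3, 3)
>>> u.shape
(29, 3)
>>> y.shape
(29, 3)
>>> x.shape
(3, 29)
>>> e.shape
(3,)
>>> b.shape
(29, 3)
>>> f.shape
()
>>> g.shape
()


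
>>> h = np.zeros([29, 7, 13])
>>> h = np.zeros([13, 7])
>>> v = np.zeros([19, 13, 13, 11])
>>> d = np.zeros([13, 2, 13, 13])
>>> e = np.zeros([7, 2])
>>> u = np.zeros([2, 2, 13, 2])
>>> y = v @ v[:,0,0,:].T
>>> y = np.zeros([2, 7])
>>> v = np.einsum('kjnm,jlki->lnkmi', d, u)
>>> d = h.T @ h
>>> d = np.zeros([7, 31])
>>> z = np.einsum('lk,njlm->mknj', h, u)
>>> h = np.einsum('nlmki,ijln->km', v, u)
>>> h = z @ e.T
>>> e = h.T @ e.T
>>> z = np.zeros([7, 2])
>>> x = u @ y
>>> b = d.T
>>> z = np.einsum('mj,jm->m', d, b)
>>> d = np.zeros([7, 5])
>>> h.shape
(2, 7, 2, 7)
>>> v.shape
(2, 13, 13, 13, 2)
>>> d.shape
(7, 5)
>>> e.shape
(7, 2, 7, 7)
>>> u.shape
(2, 2, 13, 2)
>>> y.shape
(2, 7)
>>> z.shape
(7,)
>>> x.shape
(2, 2, 13, 7)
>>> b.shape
(31, 7)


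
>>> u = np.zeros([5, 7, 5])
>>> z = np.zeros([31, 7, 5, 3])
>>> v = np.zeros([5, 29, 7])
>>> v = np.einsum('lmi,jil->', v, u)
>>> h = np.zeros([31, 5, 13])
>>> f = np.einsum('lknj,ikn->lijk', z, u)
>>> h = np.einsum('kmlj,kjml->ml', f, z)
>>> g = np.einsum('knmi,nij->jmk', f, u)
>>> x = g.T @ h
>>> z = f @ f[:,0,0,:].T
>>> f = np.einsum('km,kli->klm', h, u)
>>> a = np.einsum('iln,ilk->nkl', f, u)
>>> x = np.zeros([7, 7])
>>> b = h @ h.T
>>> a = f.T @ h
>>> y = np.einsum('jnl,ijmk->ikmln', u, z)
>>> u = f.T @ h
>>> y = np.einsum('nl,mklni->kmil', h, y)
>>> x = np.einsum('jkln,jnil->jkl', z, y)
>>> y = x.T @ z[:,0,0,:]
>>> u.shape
(3, 7, 3)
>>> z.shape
(31, 5, 3, 31)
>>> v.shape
()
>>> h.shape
(5, 3)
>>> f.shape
(5, 7, 3)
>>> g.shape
(5, 3, 31)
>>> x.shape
(31, 5, 3)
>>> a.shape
(3, 7, 3)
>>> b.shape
(5, 5)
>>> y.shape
(3, 5, 31)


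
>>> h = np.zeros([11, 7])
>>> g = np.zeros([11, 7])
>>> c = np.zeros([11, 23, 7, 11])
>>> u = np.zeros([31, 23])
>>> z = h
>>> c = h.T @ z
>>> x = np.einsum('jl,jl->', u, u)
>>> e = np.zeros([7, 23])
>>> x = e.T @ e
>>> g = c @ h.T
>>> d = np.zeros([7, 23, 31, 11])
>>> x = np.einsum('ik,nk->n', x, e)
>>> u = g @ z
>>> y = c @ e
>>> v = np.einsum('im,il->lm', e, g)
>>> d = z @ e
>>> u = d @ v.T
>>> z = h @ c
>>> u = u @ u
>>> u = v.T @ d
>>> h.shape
(11, 7)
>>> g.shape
(7, 11)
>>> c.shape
(7, 7)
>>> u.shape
(23, 23)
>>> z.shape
(11, 7)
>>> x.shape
(7,)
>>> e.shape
(7, 23)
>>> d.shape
(11, 23)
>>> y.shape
(7, 23)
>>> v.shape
(11, 23)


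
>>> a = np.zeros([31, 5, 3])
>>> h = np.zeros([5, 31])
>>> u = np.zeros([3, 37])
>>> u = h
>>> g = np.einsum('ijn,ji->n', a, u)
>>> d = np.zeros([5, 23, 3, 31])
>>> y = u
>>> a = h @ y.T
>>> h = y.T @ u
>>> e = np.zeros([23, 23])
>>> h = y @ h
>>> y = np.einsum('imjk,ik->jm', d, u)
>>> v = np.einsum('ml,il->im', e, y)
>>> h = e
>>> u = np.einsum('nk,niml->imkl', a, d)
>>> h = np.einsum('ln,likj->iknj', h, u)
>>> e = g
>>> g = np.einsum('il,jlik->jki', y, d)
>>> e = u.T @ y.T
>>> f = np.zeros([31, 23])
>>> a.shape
(5, 5)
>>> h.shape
(3, 5, 23, 31)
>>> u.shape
(23, 3, 5, 31)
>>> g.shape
(5, 31, 3)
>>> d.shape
(5, 23, 3, 31)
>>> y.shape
(3, 23)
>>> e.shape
(31, 5, 3, 3)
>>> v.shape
(3, 23)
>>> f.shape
(31, 23)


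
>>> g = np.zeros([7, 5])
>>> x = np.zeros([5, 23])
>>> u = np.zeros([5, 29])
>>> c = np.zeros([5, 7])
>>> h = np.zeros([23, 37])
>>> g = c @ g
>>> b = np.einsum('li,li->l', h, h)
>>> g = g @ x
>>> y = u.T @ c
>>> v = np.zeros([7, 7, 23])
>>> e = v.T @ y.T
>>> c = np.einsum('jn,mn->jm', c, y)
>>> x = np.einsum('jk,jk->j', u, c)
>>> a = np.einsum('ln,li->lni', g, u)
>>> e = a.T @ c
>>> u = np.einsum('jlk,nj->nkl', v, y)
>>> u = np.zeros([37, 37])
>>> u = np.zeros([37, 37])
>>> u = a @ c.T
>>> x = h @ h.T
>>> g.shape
(5, 23)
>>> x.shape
(23, 23)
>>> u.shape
(5, 23, 5)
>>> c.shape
(5, 29)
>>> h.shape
(23, 37)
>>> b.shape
(23,)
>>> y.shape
(29, 7)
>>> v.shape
(7, 7, 23)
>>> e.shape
(29, 23, 29)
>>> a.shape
(5, 23, 29)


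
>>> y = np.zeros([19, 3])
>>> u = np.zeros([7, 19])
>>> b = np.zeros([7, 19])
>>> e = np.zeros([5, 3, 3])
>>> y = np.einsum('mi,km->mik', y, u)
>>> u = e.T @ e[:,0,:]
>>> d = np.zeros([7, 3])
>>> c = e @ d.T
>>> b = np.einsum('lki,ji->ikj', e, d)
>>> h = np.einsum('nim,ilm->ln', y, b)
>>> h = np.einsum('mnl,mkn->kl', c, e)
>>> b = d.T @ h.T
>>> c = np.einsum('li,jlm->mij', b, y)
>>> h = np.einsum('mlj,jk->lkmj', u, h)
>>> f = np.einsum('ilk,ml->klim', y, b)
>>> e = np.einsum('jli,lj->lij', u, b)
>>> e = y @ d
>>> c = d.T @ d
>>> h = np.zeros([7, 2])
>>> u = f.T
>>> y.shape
(19, 3, 7)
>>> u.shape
(3, 19, 3, 7)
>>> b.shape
(3, 3)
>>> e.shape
(19, 3, 3)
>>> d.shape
(7, 3)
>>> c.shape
(3, 3)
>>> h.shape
(7, 2)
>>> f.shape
(7, 3, 19, 3)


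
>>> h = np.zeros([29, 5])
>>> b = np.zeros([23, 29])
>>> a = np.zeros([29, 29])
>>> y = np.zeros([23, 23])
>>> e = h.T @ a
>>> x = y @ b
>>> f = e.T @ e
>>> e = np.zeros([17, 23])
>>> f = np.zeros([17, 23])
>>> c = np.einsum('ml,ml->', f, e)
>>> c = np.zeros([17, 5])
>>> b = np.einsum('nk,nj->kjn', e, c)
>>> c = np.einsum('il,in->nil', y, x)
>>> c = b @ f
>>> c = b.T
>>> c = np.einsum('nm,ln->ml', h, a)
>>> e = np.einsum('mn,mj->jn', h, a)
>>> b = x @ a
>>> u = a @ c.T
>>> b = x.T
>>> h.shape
(29, 5)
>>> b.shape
(29, 23)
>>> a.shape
(29, 29)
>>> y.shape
(23, 23)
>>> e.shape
(29, 5)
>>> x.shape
(23, 29)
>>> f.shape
(17, 23)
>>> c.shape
(5, 29)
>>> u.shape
(29, 5)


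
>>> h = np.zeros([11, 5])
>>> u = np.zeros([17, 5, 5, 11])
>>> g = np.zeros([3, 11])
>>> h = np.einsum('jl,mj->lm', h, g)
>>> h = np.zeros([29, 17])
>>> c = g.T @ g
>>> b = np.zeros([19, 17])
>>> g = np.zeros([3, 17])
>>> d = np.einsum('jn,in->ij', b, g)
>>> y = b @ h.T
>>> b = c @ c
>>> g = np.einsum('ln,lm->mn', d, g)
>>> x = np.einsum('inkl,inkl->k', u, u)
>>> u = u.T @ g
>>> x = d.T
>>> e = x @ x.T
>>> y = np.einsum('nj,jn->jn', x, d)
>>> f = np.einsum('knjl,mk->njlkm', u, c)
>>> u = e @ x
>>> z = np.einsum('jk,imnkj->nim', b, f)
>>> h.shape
(29, 17)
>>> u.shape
(19, 3)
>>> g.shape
(17, 19)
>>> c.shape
(11, 11)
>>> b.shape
(11, 11)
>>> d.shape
(3, 19)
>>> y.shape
(3, 19)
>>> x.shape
(19, 3)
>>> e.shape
(19, 19)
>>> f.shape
(5, 5, 19, 11, 11)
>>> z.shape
(19, 5, 5)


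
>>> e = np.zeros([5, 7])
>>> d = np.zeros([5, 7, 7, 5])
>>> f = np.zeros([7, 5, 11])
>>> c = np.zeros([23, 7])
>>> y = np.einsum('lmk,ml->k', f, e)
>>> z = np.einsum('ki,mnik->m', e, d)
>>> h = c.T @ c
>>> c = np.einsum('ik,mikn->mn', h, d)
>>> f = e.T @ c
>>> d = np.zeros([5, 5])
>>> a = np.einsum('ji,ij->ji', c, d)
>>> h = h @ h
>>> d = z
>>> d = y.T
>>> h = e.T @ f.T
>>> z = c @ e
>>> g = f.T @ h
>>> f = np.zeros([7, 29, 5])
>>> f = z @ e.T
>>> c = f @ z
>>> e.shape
(5, 7)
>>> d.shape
(11,)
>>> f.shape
(5, 5)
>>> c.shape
(5, 7)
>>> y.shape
(11,)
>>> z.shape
(5, 7)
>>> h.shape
(7, 7)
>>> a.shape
(5, 5)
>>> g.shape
(5, 7)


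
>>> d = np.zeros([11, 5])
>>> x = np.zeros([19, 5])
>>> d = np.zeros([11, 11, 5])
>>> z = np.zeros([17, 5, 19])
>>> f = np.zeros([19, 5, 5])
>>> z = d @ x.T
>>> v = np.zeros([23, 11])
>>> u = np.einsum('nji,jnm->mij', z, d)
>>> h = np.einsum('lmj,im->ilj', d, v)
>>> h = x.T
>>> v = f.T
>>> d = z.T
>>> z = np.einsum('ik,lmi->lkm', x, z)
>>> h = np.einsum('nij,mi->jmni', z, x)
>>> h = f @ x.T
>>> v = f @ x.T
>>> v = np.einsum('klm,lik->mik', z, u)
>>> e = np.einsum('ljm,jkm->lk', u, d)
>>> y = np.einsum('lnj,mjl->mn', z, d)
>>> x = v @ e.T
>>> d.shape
(19, 11, 11)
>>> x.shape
(11, 19, 5)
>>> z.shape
(11, 5, 11)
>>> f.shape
(19, 5, 5)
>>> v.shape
(11, 19, 11)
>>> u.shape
(5, 19, 11)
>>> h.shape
(19, 5, 19)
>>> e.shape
(5, 11)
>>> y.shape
(19, 5)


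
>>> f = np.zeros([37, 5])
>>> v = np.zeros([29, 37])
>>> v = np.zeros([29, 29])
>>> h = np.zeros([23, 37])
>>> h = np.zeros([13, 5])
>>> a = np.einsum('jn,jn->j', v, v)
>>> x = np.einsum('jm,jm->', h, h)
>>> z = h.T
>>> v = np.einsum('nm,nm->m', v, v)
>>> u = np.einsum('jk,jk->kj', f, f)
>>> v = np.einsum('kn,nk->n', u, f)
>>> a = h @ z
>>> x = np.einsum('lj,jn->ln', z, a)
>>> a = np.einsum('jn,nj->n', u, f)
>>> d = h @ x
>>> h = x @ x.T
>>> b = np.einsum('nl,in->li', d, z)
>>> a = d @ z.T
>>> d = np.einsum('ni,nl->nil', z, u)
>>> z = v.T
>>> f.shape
(37, 5)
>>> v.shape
(37,)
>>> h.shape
(5, 5)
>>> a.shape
(13, 5)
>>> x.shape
(5, 13)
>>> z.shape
(37,)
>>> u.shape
(5, 37)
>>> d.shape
(5, 13, 37)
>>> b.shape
(13, 5)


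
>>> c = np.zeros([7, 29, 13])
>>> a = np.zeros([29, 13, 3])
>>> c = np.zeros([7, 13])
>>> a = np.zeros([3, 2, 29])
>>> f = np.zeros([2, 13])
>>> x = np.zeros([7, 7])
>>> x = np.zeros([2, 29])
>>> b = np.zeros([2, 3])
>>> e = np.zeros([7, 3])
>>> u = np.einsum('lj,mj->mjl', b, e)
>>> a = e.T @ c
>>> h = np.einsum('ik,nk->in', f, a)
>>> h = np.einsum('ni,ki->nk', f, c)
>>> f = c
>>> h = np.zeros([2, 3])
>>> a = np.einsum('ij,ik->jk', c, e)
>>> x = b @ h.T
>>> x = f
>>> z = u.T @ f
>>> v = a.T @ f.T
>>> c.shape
(7, 13)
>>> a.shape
(13, 3)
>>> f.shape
(7, 13)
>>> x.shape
(7, 13)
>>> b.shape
(2, 3)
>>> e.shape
(7, 3)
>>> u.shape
(7, 3, 2)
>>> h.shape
(2, 3)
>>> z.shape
(2, 3, 13)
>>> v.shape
(3, 7)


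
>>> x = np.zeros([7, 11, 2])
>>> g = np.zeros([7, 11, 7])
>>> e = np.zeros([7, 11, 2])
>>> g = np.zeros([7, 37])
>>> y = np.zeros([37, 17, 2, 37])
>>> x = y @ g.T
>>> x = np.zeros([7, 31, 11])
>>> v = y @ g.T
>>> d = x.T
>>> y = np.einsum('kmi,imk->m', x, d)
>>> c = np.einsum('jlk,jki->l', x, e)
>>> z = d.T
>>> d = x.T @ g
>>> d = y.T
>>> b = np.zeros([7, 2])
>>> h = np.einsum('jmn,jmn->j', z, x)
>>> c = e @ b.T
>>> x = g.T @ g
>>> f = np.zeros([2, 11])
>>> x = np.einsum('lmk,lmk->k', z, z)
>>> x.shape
(11,)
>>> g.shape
(7, 37)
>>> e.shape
(7, 11, 2)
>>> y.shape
(31,)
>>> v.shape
(37, 17, 2, 7)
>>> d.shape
(31,)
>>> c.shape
(7, 11, 7)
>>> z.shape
(7, 31, 11)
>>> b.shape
(7, 2)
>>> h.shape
(7,)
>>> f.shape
(2, 11)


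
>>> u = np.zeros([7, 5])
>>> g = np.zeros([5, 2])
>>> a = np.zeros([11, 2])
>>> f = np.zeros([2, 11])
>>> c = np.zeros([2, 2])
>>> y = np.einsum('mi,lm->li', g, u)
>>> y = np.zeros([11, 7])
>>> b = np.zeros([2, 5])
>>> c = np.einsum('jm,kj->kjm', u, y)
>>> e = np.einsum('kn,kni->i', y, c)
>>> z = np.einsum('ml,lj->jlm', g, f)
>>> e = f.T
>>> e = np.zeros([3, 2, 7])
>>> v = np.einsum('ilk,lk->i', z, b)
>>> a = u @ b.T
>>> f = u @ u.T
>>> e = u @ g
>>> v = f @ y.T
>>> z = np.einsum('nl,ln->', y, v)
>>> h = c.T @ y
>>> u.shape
(7, 5)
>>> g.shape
(5, 2)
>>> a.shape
(7, 2)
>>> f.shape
(7, 7)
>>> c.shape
(11, 7, 5)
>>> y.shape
(11, 7)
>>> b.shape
(2, 5)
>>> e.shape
(7, 2)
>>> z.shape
()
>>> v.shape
(7, 11)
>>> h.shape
(5, 7, 7)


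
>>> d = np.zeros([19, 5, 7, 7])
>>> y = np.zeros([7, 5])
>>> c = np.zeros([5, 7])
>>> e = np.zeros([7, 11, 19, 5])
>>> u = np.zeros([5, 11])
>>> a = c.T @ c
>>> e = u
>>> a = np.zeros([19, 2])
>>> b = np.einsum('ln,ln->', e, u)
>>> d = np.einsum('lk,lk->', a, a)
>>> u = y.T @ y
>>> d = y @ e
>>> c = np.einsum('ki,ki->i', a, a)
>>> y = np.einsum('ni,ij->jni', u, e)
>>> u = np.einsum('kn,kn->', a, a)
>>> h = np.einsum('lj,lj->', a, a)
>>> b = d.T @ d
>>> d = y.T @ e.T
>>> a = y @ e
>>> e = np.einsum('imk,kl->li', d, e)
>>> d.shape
(5, 5, 5)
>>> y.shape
(11, 5, 5)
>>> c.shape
(2,)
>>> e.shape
(11, 5)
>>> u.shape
()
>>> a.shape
(11, 5, 11)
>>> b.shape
(11, 11)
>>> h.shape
()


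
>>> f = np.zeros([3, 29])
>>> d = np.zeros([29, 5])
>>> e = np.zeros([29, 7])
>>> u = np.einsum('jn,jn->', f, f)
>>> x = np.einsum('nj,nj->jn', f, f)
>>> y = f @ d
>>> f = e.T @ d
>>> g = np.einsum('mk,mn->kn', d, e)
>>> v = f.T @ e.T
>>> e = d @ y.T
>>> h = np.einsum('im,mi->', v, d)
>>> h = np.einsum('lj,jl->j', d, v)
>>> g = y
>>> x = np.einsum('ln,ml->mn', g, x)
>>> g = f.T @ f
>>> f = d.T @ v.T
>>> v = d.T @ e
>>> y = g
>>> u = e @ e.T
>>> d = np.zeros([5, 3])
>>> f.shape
(5, 5)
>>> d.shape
(5, 3)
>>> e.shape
(29, 3)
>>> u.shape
(29, 29)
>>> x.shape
(29, 5)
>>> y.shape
(5, 5)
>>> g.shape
(5, 5)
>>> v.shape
(5, 3)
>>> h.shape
(5,)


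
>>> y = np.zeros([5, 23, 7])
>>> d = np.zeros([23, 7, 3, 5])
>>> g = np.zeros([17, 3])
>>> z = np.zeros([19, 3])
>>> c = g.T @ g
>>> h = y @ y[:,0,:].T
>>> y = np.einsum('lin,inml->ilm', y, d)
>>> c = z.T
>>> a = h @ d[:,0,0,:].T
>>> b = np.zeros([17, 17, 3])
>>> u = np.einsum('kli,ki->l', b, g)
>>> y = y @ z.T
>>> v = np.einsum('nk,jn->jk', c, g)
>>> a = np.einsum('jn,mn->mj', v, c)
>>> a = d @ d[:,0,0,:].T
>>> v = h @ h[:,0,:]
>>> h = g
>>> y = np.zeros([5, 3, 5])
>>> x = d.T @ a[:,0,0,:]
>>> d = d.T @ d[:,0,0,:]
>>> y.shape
(5, 3, 5)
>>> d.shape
(5, 3, 7, 5)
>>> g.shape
(17, 3)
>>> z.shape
(19, 3)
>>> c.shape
(3, 19)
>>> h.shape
(17, 3)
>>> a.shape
(23, 7, 3, 23)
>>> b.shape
(17, 17, 3)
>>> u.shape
(17,)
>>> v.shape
(5, 23, 5)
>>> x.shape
(5, 3, 7, 23)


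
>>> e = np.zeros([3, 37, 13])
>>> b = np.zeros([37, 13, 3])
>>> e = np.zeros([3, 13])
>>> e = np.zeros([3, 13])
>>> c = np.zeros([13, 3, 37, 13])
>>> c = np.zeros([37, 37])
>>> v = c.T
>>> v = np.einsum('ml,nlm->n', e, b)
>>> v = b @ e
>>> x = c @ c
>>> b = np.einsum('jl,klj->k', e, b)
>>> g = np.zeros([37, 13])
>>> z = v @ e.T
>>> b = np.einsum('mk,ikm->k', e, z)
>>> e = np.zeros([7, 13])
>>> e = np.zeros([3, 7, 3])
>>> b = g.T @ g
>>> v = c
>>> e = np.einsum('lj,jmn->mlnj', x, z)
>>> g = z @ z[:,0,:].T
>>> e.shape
(13, 37, 3, 37)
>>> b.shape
(13, 13)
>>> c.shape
(37, 37)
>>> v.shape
(37, 37)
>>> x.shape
(37, 37)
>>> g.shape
(37, 13, 37)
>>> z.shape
(37, 13, 3)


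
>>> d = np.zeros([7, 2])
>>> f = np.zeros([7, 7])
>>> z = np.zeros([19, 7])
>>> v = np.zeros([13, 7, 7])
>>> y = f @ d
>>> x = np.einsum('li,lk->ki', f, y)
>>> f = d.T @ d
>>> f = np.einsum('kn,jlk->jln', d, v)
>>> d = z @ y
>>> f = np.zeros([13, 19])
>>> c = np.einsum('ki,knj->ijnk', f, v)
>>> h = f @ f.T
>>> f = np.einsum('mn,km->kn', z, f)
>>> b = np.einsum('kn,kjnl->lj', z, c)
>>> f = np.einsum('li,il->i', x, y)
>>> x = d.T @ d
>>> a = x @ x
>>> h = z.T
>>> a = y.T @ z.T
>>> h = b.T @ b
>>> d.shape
(19, 2)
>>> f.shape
(7,)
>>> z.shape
(19, 7)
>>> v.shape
(13, 7, 7)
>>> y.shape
(7, 2)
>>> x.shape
(2, 2)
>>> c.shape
(19, 7, 7, 13)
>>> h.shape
(7, 7)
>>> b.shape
(13, 7)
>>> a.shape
(2, 19)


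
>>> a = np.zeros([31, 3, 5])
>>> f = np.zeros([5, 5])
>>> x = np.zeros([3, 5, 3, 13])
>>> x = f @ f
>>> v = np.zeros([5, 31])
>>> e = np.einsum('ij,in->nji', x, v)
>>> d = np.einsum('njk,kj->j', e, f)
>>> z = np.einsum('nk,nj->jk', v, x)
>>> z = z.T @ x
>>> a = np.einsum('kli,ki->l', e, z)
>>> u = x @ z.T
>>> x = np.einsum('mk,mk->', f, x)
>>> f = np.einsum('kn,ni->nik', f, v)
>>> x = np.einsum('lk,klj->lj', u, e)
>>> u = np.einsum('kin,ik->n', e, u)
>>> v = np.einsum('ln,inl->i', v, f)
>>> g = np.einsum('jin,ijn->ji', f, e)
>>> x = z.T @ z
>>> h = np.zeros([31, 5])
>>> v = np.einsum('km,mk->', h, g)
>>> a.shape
(5,)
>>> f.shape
(5, 31, 5)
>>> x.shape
(5, 5)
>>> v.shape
()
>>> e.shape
(31, 5, 5)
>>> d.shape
(5,)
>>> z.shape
(31, 5)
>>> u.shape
(5,)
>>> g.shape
(5, 31)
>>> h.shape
(31, 5)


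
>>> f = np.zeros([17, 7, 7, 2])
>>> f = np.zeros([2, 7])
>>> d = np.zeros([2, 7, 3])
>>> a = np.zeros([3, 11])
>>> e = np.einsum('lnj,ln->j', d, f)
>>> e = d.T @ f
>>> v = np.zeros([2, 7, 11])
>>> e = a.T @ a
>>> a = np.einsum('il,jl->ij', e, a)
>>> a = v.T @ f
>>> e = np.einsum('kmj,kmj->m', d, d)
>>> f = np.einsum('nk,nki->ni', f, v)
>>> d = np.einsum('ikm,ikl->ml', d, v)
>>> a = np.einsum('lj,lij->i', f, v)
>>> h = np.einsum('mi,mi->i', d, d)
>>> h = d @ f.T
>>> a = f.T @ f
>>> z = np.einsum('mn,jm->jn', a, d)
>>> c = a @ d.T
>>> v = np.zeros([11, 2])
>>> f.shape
(2, 11)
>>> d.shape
(3, 11)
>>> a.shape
(11, 11)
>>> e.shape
(7,)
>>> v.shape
(11, 2)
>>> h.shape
(3, 2)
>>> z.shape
(3, 11)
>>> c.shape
(11, 3)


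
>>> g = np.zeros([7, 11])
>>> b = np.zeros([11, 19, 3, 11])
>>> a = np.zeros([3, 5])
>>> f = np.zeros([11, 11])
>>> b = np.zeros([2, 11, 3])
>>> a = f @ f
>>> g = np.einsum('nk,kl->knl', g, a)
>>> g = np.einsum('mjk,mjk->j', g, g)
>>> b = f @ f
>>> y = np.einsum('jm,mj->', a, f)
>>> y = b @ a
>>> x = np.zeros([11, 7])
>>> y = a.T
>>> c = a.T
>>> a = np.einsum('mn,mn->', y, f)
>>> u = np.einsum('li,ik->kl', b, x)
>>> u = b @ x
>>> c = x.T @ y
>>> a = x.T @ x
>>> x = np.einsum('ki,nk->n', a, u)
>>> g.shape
(7,)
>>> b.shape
(11, 11)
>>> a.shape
(7, 7)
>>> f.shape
(11, 11)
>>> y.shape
(11, 11)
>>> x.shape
(11,)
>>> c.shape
(7, 11)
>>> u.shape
(11, 7)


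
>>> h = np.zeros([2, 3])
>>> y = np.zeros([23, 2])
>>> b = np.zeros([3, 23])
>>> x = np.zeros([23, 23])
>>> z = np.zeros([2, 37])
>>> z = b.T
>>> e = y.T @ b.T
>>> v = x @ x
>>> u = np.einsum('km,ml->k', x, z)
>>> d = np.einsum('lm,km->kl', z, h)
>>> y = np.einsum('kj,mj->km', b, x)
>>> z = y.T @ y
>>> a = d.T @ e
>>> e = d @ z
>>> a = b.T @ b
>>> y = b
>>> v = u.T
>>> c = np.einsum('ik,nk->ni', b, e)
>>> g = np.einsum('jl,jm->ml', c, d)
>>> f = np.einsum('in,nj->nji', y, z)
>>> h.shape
(2, 3)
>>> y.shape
(3, 23)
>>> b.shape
(3, 23)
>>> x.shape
(23, 23)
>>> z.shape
(23, 23)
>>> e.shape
(2, 23)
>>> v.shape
(23,)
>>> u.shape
(23,)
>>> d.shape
(2, 23)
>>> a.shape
(23, 23)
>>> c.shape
(2, 3)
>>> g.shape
(23, 3)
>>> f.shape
(23, 23, 3)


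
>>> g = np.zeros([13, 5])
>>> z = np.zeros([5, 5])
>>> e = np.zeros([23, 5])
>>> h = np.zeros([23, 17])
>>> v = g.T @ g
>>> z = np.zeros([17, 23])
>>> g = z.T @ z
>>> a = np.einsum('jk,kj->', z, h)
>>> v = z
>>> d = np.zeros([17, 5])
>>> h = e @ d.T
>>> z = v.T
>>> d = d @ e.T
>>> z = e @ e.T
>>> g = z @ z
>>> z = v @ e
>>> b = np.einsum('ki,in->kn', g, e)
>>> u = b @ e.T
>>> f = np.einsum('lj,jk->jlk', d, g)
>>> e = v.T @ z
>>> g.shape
(23, 23)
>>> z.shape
(17, 5)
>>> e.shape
(23, 5)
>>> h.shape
(23, 17)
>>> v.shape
(17, 23)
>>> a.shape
()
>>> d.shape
(17, 23)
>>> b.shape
(23, 5)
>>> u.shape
(23, 23)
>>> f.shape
(23, 17, 23)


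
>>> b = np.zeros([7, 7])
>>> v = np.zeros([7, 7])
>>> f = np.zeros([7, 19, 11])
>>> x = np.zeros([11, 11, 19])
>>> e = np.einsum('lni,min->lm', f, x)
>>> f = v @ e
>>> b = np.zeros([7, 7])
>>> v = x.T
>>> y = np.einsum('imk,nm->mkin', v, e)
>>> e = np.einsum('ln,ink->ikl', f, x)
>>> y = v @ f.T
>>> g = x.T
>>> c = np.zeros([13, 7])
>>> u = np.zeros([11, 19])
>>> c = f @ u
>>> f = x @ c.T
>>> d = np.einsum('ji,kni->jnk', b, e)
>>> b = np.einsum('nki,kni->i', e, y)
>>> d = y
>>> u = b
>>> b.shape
(7,)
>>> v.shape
(19, 11, 11)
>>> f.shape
(11, 11, 7)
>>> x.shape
(11, 11, 19)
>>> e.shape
(11, 19, 7)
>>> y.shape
(19, 11, 7)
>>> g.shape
(19, 11, 11)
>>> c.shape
(7, 19)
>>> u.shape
(7,)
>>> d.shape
(19, 11, 7)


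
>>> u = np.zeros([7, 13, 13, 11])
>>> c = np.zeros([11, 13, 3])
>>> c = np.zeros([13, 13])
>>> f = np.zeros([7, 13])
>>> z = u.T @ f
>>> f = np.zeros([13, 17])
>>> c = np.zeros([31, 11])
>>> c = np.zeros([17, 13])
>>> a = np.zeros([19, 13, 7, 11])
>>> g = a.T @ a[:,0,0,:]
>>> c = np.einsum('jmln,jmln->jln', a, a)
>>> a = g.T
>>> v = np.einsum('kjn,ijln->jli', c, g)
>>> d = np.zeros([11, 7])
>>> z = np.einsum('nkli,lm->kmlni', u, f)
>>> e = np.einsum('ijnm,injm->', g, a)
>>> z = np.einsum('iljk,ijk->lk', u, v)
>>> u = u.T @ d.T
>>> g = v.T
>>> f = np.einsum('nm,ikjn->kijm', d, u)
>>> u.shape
(11, 13, 13, 11)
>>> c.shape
(19, 7, 11)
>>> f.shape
(13, 11, 13, 7)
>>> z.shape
(13, 11)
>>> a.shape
(11, 13, 7, 11)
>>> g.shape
(11, 13, 7)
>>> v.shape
(7, 13, 11)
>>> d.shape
(11, 7)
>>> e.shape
()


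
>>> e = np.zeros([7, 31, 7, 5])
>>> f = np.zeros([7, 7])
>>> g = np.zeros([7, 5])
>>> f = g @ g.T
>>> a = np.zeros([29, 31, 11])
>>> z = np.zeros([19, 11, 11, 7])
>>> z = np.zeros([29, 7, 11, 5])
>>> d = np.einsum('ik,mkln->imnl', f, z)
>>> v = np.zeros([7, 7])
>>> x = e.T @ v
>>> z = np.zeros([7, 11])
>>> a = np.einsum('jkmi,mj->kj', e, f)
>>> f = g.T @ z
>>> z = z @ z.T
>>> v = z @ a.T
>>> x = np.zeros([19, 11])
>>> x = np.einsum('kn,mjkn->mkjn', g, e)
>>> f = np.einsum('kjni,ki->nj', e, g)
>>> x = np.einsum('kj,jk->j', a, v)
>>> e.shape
(7, 31, 7, 5)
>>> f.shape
(7, 31)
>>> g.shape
(7, 5)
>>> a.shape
(31, 7)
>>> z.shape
(7, 7)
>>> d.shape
(7, 29, 5, 11)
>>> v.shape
(7, 31)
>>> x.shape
(7,)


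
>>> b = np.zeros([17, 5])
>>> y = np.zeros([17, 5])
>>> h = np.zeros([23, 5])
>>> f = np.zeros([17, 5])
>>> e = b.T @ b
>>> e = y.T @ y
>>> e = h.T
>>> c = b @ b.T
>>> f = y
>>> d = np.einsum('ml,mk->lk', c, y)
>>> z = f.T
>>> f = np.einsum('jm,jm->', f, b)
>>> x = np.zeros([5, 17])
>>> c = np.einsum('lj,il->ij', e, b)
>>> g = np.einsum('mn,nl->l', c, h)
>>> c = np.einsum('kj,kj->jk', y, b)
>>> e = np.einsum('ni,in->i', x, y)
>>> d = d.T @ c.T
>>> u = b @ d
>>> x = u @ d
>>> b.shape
(17, 5)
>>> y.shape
(17, 5)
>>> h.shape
(23, 5)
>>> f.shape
()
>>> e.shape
(17,)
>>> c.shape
(5, 17)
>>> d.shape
(5, 5)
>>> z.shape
(5, 17)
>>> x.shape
(17, 5)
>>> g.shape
(5,)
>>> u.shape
(17, 5)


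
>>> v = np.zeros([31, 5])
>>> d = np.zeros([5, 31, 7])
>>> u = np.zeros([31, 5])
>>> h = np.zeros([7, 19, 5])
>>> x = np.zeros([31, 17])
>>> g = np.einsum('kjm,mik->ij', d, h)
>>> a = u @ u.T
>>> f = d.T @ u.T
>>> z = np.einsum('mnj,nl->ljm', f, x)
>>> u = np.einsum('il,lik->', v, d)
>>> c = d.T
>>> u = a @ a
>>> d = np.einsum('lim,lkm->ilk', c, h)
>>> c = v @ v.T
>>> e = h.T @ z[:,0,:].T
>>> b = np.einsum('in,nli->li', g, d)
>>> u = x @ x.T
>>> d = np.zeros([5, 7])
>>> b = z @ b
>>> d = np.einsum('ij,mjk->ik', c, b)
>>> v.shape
(31, 5)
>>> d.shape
(31, 19)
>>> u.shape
(31, 31)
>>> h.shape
(7, 19, 5)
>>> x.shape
(31, 17)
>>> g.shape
(19, 31)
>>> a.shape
(31, 31)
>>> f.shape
(7, 31, 31)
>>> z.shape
(17, 31, 7)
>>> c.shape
(31, 31)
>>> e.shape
(5, 19, 17)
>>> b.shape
(17, 31, 19)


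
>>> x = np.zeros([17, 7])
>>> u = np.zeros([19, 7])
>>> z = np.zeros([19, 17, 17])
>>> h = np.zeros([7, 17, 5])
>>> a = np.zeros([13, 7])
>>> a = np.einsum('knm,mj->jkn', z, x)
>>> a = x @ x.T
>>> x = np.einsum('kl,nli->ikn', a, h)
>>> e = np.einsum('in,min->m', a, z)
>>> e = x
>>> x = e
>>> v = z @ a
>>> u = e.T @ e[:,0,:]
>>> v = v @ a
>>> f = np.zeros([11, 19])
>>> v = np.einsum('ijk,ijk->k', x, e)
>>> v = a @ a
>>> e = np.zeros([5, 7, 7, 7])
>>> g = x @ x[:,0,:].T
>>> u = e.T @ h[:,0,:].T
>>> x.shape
(5, 17, 7)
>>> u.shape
(7, 7, 7, 7)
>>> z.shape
(19, 17, 17)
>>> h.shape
(7, 17, 5)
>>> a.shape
(17, 17)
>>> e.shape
(5, 7, 7, 7)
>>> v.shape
(17, 17)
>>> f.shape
(11, 19)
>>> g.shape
(5, 17, 5)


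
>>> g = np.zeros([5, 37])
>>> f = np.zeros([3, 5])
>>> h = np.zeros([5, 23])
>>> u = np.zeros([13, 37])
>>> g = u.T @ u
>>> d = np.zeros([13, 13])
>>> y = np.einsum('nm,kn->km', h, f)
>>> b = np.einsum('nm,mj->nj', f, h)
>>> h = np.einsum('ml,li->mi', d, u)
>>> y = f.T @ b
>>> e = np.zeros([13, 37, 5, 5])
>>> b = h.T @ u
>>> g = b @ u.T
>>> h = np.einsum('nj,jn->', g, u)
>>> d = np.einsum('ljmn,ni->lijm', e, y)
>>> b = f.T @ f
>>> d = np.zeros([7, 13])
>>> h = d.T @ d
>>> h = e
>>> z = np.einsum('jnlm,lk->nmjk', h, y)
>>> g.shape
(37, 13)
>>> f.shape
(3, 5)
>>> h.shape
(13, 37, 5, 5)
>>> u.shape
(13, 37)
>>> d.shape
(7, 13)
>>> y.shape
(5, 23)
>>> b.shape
(5, 5)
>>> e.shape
(13, 37, 5, 5)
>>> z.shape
(37, 5, 13, 23)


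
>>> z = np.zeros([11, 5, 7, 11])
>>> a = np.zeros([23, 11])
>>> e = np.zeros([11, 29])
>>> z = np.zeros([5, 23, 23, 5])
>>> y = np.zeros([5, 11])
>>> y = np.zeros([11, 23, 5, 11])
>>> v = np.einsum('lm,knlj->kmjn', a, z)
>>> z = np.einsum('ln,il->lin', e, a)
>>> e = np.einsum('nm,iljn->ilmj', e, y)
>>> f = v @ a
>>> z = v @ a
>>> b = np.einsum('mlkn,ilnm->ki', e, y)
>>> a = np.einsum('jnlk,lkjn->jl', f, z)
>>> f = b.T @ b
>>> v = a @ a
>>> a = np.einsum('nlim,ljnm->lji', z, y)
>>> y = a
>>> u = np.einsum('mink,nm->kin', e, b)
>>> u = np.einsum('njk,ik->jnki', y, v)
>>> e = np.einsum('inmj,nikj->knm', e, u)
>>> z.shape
(5, 11, 5, 11)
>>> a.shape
(11, 23, 5)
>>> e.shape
(5, 23, 29)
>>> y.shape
(11, 23, 5)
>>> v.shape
(5, 5)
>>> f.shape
(11, 11)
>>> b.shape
(29, 11)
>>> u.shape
(23, 11, 5, 5)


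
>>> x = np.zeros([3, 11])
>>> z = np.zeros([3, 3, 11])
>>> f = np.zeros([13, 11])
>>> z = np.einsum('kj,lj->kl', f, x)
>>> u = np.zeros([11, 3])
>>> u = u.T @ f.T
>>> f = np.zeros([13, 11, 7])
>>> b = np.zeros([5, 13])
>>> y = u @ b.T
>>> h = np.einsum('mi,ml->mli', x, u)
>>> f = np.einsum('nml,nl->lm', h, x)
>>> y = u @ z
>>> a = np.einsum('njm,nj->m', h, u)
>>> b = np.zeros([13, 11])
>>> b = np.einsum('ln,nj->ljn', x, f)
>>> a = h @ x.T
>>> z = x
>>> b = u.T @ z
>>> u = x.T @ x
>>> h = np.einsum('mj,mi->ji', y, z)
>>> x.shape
(3, 11)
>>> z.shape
(3, 11)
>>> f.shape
(11, 13)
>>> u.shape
(11, 11)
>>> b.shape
(13, 11)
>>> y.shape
(3, 3)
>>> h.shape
(3, 11)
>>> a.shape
(3, 13, 3)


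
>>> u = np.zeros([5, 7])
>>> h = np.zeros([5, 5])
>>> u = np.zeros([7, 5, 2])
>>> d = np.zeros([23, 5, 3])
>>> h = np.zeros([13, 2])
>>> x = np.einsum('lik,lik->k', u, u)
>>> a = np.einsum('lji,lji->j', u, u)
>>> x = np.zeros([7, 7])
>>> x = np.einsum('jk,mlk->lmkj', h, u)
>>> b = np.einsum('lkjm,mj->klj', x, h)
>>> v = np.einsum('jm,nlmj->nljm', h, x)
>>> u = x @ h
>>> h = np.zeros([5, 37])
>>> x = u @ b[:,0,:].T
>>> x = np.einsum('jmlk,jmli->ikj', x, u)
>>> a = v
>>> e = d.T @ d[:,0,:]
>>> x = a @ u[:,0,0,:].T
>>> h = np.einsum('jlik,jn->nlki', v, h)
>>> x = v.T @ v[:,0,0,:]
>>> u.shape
(5, 7, 2, 2)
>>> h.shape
(37, 7, 2, 13)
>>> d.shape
(23, 5, 3)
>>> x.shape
(2, 13, 7, 2)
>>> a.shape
(5, 7, 13, 2)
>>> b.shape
(7, 5, 2)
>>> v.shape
(5, 7, 13, 2)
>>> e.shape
(3, 5, 3)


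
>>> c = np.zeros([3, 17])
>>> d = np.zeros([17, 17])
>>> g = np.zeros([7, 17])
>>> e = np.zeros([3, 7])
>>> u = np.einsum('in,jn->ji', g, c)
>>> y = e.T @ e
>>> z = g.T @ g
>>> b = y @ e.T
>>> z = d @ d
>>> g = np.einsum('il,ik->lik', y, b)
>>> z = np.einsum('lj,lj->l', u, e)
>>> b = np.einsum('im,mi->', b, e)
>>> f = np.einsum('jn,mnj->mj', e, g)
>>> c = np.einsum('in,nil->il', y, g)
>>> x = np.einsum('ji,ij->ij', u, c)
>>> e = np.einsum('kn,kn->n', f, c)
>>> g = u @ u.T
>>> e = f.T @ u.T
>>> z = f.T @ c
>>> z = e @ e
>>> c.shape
(7, 3)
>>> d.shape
(17, 17)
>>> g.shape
(3, 3)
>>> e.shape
(3, 3)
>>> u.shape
(3, 7)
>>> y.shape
(7, 7)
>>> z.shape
(3, 3)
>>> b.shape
()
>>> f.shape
(7, 3)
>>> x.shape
(7, 3)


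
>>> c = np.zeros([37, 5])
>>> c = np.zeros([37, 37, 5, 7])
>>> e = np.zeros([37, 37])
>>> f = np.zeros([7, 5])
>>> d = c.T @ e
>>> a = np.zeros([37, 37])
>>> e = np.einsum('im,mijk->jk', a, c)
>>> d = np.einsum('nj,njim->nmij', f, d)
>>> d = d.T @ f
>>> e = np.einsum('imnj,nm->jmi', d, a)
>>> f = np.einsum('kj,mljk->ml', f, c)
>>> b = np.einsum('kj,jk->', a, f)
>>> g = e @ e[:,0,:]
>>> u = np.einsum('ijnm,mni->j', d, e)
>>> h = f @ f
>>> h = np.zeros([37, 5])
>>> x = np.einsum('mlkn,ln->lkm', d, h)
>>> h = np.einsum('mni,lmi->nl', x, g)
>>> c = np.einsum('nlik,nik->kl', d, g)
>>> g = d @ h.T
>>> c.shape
(5, 37)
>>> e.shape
(5, 37, 5)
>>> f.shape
(37, 37)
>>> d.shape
(5, 37, 37, 5)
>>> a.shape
(37, 37)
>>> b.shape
()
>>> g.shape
(5, 37, 37, 37)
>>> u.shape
(37,)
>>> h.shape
(37, 5)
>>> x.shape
(37, 37, 5)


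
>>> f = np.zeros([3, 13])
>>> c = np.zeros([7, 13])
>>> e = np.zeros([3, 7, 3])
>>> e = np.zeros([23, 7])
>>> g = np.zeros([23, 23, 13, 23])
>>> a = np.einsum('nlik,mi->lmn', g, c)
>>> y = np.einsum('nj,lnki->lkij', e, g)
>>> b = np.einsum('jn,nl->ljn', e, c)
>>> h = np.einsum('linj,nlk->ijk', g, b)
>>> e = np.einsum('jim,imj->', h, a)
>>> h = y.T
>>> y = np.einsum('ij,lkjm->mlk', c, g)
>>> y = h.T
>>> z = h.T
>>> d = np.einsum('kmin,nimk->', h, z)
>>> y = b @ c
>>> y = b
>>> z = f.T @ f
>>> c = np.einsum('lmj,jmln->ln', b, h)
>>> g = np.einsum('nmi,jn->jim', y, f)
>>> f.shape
(3, 13)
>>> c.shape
(13, 23)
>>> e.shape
()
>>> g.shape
(3, 7, 23)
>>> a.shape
(23, 7, 23)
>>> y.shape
(13, 23, 7)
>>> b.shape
(13, 23, 7)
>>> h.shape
(7, 23, 13, 23)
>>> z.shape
(13, 13)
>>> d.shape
()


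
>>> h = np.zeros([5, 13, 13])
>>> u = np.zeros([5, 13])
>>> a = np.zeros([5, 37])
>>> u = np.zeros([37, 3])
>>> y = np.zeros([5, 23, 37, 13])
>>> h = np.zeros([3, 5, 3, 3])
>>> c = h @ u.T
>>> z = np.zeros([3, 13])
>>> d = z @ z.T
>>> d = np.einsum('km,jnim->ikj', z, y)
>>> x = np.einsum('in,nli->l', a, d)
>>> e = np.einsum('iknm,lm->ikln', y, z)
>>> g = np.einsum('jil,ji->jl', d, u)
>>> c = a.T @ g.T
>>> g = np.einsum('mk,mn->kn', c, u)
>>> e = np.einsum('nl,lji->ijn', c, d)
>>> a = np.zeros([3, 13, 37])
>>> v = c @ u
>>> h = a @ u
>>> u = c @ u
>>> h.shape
(3, 13, 3)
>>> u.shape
(37, 3)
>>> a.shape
(3, 13, 37)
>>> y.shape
(5, 23, 37, 13)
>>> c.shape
(37, 37)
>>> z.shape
(3, 13)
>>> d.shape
(37, 3, 5)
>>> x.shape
(3,)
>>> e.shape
(5, 3, 37)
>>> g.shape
(37, 3)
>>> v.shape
(37, 3)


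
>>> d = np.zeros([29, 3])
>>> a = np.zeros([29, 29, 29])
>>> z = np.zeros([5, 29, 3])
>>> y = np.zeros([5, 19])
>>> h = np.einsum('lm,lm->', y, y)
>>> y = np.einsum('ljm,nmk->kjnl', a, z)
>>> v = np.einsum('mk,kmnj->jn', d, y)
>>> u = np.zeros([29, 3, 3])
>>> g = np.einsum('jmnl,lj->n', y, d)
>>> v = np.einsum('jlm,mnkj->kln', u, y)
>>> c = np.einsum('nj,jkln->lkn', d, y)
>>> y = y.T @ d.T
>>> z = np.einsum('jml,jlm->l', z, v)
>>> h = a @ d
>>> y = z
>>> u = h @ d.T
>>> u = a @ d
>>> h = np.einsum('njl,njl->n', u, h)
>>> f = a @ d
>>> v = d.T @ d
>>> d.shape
(29, 3)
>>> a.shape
(29, 29, 29)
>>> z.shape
(3,)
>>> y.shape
(3,)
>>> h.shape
(29,)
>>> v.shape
(3, 3)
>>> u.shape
(29, 29, 3)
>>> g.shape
(5,)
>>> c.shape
(5, 29, 29)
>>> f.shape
(29, 29, 3)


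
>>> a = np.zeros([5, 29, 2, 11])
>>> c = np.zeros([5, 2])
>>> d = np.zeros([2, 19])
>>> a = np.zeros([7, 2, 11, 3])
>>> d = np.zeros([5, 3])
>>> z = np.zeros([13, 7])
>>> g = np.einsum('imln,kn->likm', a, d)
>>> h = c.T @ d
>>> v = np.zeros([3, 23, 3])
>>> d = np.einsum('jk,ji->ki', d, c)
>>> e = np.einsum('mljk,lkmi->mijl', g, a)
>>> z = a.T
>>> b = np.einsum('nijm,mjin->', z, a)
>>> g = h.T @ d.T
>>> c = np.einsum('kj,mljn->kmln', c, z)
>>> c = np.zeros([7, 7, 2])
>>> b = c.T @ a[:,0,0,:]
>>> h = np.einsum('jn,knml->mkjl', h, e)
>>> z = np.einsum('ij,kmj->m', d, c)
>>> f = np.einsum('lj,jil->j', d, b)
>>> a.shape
(7, 2, 11, 3)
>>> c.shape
(7, 7, 2)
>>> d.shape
(3, 2)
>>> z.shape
(7,)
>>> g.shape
(3, 3)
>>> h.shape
(5, 11, 2, 7)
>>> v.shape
(3, 23, 3)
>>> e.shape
(11, 3, 5, 7)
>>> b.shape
(2, 7, 3)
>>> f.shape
(2,)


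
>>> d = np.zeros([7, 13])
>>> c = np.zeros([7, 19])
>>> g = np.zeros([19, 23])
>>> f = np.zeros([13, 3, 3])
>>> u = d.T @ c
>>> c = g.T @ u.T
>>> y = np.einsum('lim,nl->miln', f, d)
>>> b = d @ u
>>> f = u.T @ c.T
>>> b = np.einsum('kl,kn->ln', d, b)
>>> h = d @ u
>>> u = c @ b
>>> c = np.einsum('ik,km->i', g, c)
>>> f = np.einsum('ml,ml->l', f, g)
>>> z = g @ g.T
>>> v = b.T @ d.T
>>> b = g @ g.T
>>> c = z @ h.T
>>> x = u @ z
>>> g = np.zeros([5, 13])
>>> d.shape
(7, 13)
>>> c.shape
(19, 7)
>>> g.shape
(5, 13)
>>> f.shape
(23,)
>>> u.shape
(23, 19)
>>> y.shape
(3, 3, 13, 7)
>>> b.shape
(19, 19)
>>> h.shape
(7, 19)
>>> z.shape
(19, 19)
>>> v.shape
(19, 7)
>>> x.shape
(23, 19)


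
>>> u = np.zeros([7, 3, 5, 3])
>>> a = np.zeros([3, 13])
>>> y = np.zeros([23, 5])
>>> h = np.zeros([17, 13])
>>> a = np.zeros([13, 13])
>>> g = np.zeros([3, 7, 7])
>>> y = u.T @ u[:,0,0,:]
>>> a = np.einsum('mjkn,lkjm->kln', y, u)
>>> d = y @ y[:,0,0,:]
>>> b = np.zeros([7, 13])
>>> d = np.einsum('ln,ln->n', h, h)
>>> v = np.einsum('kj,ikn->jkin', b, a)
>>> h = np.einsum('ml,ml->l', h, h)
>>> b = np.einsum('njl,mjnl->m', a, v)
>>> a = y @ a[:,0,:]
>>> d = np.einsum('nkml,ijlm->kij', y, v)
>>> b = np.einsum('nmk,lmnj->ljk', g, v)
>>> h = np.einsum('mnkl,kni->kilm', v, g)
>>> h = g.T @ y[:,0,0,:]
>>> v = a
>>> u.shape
(7, 3, 5, 3)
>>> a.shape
(3, 5, 3, 3)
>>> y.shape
(3, 5, 3, 3)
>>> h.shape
(7, 7, 3)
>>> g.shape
(3, 7, 7)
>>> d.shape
(5, 13, 7)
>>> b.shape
(13, 3, 7)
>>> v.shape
(3, 5, 3, 3)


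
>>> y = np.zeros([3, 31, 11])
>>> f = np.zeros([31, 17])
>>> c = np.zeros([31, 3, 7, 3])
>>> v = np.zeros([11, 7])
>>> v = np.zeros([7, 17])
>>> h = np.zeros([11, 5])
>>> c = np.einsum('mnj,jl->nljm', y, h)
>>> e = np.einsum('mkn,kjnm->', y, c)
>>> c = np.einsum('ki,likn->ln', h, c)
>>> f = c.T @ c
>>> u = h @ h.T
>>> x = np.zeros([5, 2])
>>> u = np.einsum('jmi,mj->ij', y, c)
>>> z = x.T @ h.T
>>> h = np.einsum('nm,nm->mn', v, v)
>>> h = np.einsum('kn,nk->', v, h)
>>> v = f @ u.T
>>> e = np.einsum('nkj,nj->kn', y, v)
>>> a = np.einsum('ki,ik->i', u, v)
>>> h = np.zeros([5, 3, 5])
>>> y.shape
(3, 31, 11)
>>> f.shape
(3, 3)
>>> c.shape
(31, 3)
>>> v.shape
(3, 11)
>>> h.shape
(5, 3, 5)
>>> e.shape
(31, 3)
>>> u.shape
(11, 3)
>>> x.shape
(5, 2)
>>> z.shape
(2, 11)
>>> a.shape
(3,)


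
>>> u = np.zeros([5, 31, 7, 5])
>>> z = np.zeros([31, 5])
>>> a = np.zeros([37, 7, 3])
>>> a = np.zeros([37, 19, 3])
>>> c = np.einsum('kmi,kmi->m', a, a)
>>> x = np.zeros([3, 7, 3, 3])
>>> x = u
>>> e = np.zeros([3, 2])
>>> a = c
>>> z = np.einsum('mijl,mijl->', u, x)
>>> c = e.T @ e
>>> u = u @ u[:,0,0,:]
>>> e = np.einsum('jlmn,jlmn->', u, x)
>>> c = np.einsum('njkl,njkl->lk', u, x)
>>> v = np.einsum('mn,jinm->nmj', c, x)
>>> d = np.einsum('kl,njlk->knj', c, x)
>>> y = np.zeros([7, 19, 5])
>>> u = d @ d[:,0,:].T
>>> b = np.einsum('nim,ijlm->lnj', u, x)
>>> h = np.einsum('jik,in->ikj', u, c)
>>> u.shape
(5, 5, 5)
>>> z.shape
()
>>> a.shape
(19,)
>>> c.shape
(5, 7)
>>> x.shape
(5, 31, 7, 5)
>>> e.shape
()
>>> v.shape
(7, 5, 5)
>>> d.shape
(5, 5, 31)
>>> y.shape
(7, 19, 5)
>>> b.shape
(7, 5, 31)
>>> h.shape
(5, 5, 5)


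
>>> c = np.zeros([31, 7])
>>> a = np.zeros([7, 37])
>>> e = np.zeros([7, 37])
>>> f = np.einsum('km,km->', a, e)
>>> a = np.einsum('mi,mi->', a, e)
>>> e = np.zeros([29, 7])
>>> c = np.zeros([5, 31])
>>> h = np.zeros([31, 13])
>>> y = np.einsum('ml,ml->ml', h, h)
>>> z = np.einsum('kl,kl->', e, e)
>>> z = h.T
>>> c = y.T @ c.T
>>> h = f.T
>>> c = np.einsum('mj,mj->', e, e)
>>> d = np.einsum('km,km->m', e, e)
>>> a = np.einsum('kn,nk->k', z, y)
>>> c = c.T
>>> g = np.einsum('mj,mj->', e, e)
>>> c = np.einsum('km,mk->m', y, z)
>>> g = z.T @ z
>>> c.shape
(13,)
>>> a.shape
(13,)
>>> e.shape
(29, 7)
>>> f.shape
()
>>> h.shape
()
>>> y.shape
(31, 13)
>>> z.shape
(13, 31)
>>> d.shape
(7,)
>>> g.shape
(31, 31)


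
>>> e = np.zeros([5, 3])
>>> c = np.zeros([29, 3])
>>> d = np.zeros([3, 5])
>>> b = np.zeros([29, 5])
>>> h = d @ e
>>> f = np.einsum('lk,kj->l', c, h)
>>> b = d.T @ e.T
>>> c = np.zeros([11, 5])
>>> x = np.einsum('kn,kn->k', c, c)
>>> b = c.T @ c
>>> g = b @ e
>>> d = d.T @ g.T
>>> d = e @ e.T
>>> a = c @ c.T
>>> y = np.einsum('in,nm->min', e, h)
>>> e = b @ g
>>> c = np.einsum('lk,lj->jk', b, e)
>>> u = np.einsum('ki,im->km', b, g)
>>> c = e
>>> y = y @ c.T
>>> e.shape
(5, 3)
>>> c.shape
(5, 3)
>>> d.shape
(5, 5)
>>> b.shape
(5, 5)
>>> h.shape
(3, 3)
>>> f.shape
(29,)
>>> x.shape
(11,)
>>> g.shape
(5, 3)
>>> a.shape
(11, 11)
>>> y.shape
(3, 5, 5)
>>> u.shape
(5, 3)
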